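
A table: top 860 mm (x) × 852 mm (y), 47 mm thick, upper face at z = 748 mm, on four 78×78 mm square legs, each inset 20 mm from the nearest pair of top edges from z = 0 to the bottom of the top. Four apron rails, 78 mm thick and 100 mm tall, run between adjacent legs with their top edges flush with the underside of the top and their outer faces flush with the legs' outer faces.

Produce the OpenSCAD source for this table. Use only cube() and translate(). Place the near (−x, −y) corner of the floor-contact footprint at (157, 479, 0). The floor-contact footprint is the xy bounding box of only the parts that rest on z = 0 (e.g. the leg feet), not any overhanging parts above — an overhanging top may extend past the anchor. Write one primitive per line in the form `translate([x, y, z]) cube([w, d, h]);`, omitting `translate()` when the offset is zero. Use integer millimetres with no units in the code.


// leg_h = 748 - 47 = 701
// apron z = 701 - 100 = 601
translate([137, 459, 701]) cube([860, 852, 47]);
translate([157, 479, 0]) cube([78, 78, 701]);
translate([899, 479, 0]) cube([78, 78, 701]);
translate([157, 1213, 0]) cube([78, 78, 701]);
translate([899, 1213, 0]) cube([78, 78, 701]);
translate([235, 479, 601]) cube([664, 78, 100]);
translate([235, 1213, 601]) cube([664, 78, 100]);
translate([157, 557, 601]) cube([78, 656, 100]);
translate([899, 557, 601]) cube([78, 656, 100]);


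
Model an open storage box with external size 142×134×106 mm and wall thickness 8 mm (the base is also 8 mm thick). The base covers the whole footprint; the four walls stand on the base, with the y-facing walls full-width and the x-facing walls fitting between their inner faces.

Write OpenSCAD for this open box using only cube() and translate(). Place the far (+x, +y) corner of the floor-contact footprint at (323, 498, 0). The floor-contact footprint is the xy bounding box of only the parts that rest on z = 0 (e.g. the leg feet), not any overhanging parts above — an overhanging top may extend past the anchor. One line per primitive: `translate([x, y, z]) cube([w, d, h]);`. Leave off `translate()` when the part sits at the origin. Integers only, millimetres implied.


translate([181, 364, 0]) cube([142, 134, 8]);
translate([181, 364, 8]) cube([142, 8, 98]);
translate([181, 490, 8]) cube([142, 8, 98]);
translate([181, 372, 8]) cube([8, 118, 98]);
translate([315, 372, 8]) cube([8, 118, 98]);


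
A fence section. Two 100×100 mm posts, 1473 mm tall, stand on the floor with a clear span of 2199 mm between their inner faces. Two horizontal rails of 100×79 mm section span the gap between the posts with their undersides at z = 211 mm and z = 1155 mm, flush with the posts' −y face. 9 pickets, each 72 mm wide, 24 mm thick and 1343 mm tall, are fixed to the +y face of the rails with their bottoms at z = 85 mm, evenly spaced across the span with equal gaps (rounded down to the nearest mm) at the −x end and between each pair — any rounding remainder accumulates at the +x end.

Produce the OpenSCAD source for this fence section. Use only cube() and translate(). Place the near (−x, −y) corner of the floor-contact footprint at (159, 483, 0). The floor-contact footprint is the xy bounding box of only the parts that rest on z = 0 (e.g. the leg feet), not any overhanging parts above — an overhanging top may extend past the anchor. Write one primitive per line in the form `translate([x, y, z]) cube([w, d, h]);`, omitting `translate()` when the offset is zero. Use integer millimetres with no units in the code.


translate([159, 483, 0]) cube([100, 100, 1473]);
translate([2458, 483, 0]) cube([100, 100, 1473]);
translate([259, 483, 211]) cube([2199, 100, 79]);
translate([259, 483, 1155]) cube([2199, 100, 79]);
translate([414, 583, 85]) cube([72, 24, 1343]);
translate([641, 583, 85]) cube([72, 24, 1343]);
translate([868, 583, 85]) cube([72, 24, 1343]);
translate([1095, 583, 85]) cube([72, 24, 1343]);
translate([1322, 583, 85]) cube([72, 24, 1343]);
translate([1549, 583, 85]) cube([72, 24, 1343]);
translate([1776, 583, 85]) cube([72, 24, 1343]);
translate([2003, 583, 85]) cube([72, 24, 1343]);
translate([2230, 583, 85]) cube([72, 24, 1343]);


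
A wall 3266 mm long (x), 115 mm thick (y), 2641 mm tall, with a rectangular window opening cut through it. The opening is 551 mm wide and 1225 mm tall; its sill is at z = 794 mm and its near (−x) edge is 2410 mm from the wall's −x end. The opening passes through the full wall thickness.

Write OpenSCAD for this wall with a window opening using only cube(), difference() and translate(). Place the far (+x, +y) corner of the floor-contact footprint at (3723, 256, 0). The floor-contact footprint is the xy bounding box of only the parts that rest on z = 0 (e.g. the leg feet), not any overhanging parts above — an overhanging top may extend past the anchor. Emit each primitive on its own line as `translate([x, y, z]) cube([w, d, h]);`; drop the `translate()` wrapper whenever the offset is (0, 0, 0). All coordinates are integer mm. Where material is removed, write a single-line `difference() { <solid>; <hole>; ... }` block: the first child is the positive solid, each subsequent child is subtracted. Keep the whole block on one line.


difference() { translate([457, 141, 0]) cube([3266, 115, 2641]); translate([2867, 141, 794]) cube([551, 115, 1225]); }


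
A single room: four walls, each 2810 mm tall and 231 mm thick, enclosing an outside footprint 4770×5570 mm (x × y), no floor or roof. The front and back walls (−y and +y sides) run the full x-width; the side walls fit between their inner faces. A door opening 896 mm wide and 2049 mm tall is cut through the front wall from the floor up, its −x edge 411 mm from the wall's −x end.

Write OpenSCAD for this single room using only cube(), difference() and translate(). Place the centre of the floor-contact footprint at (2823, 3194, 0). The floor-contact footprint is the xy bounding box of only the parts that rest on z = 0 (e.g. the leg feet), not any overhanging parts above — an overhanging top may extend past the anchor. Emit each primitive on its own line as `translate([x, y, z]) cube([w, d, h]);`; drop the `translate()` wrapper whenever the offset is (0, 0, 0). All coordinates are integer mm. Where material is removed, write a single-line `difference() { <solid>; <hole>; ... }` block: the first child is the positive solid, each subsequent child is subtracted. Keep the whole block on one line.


difference() { translate([438, 409, 0]) cube([4770, 231, 2810]); translate([849, 409, 0]) cube([896, 231, 2049]); }
translate([438, 5748, 0]) cube([4770, 231, 2810]);
translate([438, 640, 0]) cube([231, 5108, 2810]);
translate([4977, 640, 0]) cube([231, 5108, 2810]);


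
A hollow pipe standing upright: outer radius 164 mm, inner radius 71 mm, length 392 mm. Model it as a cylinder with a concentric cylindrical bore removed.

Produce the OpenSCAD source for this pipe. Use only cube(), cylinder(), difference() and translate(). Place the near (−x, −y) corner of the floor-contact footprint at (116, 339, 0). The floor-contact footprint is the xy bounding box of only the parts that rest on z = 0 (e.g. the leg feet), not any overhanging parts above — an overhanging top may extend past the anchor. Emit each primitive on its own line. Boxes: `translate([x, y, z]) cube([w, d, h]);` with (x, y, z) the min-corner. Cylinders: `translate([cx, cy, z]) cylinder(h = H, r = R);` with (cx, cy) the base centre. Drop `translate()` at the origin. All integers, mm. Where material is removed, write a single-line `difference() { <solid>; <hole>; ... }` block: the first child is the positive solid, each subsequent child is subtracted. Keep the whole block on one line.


difference() { translate([280, 503, 0]) cylinder(h = 392, r = 164); translate([280, 503, 0]) cylinder(h = 392, r = 71); }


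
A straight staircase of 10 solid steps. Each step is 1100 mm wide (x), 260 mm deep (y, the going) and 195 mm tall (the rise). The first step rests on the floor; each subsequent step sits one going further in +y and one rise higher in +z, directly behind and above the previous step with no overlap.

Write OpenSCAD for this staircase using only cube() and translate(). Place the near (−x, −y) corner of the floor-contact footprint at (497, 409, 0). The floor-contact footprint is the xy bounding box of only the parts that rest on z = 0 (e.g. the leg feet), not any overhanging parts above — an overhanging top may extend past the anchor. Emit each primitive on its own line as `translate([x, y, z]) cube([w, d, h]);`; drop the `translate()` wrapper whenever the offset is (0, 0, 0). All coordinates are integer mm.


translate([497, 409, 0]) cube([1100, 260, 195]);
translate([497, 669, 195]) cube([1100, 260, 195]);
translate([497, 929, 390]) cube([1100, 260, 195]);
translate([497, 1189, 585]) cube([1100, 260, 195]);
translate([497, 1449, 780]) cube([1100, 260, 195]);
translate([497, 1709, 975]) cube([1100, 260, 195]);
translate([497, 1969, 1170]) cube([1100, 260, 195]);
translate([497, 2229, 1365]) cube([1100, 260, 195]);
translate([497, 2489, 1560]) cube([1100, 260, 195]);
translate([497, 2749, 1755]) cube([1100, 260, 195]);


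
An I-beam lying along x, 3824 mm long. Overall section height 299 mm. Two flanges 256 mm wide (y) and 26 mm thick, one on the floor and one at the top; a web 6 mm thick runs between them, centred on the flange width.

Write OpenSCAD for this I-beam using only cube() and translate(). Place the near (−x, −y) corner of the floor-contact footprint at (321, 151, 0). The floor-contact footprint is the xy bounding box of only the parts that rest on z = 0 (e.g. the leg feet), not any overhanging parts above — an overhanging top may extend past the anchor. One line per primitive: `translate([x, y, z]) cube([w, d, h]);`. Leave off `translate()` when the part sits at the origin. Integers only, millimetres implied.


translate([321, 151, 0]) cube([3824, 256, 26]);
translate([321, 276, 26]) cube([3824, 6, 247]);
translate([321, 151, 273]) cube([3824, 256, 26]);


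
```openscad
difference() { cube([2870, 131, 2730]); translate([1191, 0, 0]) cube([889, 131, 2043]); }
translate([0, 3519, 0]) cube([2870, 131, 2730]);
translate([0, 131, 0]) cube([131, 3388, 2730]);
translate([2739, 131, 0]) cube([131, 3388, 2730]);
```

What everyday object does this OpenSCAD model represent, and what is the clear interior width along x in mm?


A single room. The interior width is 2608 mm.

Four walls enclosing a rectangle with a door in the front wall — a room. Outside width 2870 minus two 131 mm walls gives 2608 mm.


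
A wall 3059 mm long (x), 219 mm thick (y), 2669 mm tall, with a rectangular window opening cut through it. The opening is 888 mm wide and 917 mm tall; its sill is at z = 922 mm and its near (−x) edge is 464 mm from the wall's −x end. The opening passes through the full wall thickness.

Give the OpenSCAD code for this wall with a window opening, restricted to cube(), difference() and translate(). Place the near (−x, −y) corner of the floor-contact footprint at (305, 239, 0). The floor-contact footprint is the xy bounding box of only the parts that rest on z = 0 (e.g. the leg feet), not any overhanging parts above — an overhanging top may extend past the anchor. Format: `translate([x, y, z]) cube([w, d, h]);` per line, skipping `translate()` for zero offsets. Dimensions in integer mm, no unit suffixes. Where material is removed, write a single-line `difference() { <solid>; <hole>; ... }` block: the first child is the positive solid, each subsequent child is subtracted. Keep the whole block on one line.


difference() { translate([305, 239, 0]) cube([3059, 219, 2669]); translate([769, 239, 922]) cube([888, 219, 917]); }


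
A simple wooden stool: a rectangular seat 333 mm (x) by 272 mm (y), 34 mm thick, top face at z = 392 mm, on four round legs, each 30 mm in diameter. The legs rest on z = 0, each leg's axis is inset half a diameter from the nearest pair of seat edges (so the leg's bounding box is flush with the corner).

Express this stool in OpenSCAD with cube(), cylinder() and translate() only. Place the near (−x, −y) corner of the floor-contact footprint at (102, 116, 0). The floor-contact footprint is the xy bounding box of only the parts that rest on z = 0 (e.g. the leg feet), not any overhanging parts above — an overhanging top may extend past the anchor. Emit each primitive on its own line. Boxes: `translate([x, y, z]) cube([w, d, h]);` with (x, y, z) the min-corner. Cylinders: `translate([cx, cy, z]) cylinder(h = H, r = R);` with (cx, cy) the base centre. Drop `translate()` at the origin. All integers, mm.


translate([102, 116, 358]) cube([333, 272, 34]);
translate([117, 131, 0]) cylinder(h = 358, r = 15);
translate([420, 131, 0]) cylinder(h = 358, r = 15);
translate([117, 373, 0]) cylinder(h = 358, r = 15);
translate([420, 373, 0]) cylinder(h = 358, r = 15);


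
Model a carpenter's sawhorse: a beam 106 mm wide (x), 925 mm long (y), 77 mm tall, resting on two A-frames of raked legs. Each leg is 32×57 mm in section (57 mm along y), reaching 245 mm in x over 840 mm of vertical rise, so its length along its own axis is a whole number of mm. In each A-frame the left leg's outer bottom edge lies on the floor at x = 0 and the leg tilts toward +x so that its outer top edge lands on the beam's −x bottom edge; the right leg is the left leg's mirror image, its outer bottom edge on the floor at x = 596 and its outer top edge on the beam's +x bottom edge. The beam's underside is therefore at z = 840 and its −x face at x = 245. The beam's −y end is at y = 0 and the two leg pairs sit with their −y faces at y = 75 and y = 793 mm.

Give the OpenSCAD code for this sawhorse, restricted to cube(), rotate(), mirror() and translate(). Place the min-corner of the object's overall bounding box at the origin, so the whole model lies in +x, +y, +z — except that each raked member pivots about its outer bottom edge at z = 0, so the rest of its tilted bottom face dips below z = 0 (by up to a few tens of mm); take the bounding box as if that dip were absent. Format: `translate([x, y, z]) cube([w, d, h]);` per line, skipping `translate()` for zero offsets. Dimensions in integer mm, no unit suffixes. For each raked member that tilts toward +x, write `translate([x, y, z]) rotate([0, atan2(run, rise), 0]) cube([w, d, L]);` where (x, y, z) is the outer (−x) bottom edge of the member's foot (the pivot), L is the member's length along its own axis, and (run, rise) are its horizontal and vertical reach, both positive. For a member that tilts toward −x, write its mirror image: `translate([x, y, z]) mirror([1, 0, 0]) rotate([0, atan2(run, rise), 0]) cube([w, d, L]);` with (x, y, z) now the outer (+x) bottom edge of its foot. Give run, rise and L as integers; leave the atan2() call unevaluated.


// leg length = √(245² + 840²) = 875
// right-leg outer foot x = 2·245 + 106 = 596
// beam min-corner = (245, 0, 840)
translate([245, 0, 840]) cube([106, 925, 77]);
translate([0, 75, 0]) rotate([0, atan2(245, 840), 0]) cube([32, 57, 875]);
translate([596, 75, 0]) mirror([1, 0, 0]) rotate([0, atan2(245, 840), 0]) cube([32, 57, 875]);
translate([0, 793, 0]) rotate([0, atan2(245, 840), 0]) cube([32, 57, 875]);
translate([596, 793, 0]) mirror([1, 0, 0]) rotate([0, atan2(245, 840), 0]) cube([32, 57, 875]);


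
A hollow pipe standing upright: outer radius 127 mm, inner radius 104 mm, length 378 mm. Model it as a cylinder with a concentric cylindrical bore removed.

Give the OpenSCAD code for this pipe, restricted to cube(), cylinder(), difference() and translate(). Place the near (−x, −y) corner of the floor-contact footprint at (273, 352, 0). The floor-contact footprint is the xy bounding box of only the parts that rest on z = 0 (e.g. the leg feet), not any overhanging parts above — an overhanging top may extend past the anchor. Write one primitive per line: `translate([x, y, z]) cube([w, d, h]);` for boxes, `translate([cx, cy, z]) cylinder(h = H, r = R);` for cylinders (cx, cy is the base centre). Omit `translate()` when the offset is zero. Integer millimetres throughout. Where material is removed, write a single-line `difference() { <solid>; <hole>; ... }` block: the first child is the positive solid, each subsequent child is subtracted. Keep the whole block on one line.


difference() { translate([400, 479, 0]) cylinder(h = 378, r = 127); translate([400, 479, 0]) cylinder(h = 378, r = 104); }


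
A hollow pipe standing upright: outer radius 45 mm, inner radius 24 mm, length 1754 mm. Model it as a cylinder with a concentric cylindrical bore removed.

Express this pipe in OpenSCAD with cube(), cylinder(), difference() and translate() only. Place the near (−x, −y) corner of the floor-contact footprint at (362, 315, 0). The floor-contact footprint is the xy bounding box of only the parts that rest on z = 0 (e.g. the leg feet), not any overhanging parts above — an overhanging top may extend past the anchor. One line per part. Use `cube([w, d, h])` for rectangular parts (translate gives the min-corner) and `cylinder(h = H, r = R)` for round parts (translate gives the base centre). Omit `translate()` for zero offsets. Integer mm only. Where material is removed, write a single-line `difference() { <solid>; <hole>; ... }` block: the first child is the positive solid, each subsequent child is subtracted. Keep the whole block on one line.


difference() { translate([407, 360, 0]) cylinder(h = 1754, r = 45); translate([407, 360, 0]) cylinder(h = 1754, r = 24); }


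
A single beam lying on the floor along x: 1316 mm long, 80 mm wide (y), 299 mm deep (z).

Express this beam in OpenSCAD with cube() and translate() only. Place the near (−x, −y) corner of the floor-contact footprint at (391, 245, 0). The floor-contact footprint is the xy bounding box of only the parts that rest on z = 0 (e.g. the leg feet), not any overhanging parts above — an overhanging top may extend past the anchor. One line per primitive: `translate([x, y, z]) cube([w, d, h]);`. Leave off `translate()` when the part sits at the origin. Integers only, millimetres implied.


translate([391, 245, 0]) cube([1316, 80, 299]);


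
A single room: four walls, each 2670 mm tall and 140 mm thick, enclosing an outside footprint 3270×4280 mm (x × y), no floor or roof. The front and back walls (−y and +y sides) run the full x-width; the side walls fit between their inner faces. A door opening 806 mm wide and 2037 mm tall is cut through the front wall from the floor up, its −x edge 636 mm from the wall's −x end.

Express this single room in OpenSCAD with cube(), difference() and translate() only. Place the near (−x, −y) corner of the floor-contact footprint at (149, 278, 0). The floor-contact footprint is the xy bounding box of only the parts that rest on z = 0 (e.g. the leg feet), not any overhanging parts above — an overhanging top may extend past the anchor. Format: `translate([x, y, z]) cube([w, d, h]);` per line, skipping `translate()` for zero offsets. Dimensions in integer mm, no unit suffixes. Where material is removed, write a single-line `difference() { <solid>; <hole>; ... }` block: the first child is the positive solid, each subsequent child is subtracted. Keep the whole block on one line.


difference() { translate([149, 278, 0]) cube([3270, 140, 2670]); translate([785, 278, 0]) cube([806, 140, 2037]); }
translate([149, 4418, 0]) cube([3270, 140, 2670]);
translate([149, 418, 0]) cube([140, 4000, 2670]);
translate([3279, 418, 0]) cube([140, 4000, 2670]);


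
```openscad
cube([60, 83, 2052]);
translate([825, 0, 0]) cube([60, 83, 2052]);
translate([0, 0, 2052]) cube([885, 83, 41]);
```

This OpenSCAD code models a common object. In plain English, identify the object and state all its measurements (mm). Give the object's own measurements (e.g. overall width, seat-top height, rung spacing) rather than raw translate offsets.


A door frame. The clear opening is 765 mm wide and 2052 mm high. Two 60 mm wide jambs, 83 mm deep, stand either side of the opening from the floor to the top of the opening. A 41 mm thick head sits across the top of both jambs, spanning the full outside width of the frame.


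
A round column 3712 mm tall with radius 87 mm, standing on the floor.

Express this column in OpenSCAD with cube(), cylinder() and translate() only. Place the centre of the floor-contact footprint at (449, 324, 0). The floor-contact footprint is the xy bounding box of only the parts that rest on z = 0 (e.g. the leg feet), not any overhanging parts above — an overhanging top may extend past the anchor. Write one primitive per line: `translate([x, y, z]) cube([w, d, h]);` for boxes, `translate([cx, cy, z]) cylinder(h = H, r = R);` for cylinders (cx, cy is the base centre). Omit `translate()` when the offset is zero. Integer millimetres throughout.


translate([449, 324, 0]) cylinder(h = 3712, r = 87);


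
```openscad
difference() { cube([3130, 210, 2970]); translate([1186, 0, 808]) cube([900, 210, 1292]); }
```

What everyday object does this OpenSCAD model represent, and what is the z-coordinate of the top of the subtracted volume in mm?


A wall with a window opening. The window head height is 2100 mm.

A wall with a rectangular opening subtracted — a window. Sill at z = 808, opening 1292 mm tall, so the head is at 808 + 1292 = 2100 mm.


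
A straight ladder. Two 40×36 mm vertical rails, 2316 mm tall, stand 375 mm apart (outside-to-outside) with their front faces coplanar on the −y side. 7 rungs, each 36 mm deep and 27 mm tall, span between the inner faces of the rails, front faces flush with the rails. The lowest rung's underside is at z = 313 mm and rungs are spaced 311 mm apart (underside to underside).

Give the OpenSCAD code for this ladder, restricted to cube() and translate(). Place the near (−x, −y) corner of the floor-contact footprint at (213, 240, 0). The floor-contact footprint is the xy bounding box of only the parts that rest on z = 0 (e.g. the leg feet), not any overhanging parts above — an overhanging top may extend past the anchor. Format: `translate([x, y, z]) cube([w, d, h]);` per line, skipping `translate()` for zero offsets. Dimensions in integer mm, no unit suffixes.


translate([213, 240, 0]) cube([40, 36, 2316]);
translate([548, 240, 0]) cube([40, 36, 2316]);
translate([253, 240, 313]) cube([295, 36, 27]);
translate([253, 240, 624]) cube([295, 36, 27]);
translate([253, 240, 935]) cube([295, 36, 27]);
translate([253, 240, 1246]) cube([295, 36, 27]);
translate([253, 240, 1557]) cube([295, 36, 27]);
translate([253, 240, 1868]) cube([295, 36, 27]);
translate([253, 240, 2179]) cube([295, 36, 27]);


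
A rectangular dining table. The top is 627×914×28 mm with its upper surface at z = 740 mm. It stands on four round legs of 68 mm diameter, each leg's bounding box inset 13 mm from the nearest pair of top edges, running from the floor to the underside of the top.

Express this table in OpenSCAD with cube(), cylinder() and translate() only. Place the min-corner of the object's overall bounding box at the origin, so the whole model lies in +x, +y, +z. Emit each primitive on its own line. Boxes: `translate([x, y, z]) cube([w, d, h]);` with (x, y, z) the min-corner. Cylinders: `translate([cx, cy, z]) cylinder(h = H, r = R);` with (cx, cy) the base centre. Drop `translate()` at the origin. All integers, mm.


translate([0, 0, 712]) cube([627, 914, 28]);
translate([47, 47, 0]) cylinder(h = 712, r = 34);
translate([580, 47, 0]) cylinder(h = 712, r = 34);
translate([47, 867, 0]) cylinder(h = 712, r = 34);
translate([580, 867, 0]) cylinder(h = 712, r = 34);


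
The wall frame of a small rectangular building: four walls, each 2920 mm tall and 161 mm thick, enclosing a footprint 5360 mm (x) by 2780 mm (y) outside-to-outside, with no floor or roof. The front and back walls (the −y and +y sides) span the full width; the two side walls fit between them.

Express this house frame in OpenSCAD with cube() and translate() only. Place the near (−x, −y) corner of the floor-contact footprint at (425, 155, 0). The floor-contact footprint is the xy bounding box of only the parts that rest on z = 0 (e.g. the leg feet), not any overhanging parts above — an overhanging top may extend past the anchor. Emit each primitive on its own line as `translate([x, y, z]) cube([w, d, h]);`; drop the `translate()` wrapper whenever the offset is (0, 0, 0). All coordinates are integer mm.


translate([425, 155, 0]) cube([5360, 161, 2920]);
translate([425, 2774, 0]) cube([5360, 161, 2920]);
translate([425, 316, 0]) cube([161, 2458, 2920]);
translate([5624, 316, 0]) cube([161, 2458, 2920]);


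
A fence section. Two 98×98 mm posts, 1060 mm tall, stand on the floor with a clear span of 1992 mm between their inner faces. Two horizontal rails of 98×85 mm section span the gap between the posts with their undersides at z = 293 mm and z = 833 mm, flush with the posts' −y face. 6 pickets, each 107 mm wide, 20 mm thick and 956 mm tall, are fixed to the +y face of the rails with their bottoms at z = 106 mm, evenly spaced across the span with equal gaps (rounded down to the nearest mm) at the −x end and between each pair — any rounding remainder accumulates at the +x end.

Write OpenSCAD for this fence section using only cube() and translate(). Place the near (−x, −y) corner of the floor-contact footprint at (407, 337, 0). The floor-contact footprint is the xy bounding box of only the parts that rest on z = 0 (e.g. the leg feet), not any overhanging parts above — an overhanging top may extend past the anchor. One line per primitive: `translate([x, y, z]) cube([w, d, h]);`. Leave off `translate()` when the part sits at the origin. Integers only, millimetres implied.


translate([407, 337, 0]) cube([98, 98, 1060]);
translate([2497, 337, 0]) cube([98, 98, 1060]);
translate([505, 337, 293]) cube([1992, 98, 85]);
translate([505, 337, 833]) cube([1992, 98, 85]);
translate([697, 435, 106]) cube([107, 20, 956]);
translate([996, 435, 106]) cube([107, 20, 956]);
translate([1295, 435, 106]) cube([107, 20, 956]);
translate([1594, 435, 106]) cube([107, 20, 956]);
translate([1893, 435, 106]) cube([107, 20, 956]);
translate([2192, 435, 106]) cube([107, 20, 956]);


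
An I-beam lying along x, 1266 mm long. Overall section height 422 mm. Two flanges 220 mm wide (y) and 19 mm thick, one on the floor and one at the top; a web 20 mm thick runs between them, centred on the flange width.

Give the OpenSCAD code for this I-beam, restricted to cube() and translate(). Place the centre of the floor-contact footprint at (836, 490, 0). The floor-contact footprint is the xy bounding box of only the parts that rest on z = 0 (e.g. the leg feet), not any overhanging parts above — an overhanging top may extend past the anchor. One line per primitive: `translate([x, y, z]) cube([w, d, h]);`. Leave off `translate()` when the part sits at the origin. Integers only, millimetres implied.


translate([203, 380, 0]) cube([1266, 220, 19]);
translate([203, 480, 19]) cube([1266, 20, 384]);
translate([203, 380, 403]) cube([1266, 220, 19]);


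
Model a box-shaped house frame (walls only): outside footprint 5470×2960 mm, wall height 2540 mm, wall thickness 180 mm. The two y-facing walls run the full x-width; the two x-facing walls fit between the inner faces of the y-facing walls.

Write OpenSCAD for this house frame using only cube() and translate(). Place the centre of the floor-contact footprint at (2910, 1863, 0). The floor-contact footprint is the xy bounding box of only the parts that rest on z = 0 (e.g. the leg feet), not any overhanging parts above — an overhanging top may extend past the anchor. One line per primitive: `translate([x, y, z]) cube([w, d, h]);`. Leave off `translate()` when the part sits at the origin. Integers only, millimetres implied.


translate([175, 383, 0]) cube([5470, 180, 2540]);
translate([175, 3163, 0]) cube([5470, 180, 2540]);
translate([175, 563, 0]) cube([180, 2600, 2540]);
translate([5465, 563, 0]) cube([180, 2600, 2540]);


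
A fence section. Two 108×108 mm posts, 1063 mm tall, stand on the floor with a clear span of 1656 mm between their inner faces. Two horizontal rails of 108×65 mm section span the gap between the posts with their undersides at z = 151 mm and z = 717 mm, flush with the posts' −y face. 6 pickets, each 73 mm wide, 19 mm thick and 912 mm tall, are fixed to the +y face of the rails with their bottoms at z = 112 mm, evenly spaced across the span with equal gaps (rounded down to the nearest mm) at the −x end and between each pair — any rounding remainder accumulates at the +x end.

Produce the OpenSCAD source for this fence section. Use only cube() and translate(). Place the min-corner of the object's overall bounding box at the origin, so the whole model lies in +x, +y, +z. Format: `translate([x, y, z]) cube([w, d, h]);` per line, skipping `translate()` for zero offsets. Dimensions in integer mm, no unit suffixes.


cube([108, 108, 1063]);
translate([1764, 0, 0]) cube([108, 108, 1063]);
translate([108, 0, 151]) cube([1656, 108, 65]);
translate([108, 0, 717]) cube([1656, 108, 65]);
translate([282, 108, 112]) cube([73, 19, 912]);
translate([529, 108, 112]) cube([73, 19, 912]);
translate([776, 108, 112]) cube([73, 19, 912]);
translate([1023, 108, 112]) cube([73, 19, 912]);
translate([1270, 108, 112]) cube([73, 19, 912]);
translate([1517, 108, 112]) cube([73, 19, 912]);


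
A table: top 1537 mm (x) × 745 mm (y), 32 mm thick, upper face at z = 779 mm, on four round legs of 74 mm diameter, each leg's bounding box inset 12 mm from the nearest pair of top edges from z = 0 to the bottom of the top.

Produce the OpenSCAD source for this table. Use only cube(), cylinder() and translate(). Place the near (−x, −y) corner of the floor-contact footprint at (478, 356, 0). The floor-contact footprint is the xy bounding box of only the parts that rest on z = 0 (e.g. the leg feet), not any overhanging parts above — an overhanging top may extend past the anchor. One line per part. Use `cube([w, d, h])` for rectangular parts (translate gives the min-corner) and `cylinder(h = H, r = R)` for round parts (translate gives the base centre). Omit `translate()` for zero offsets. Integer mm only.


translate([466, 344, 747]) cube([1537, 745, 32]);
translate([515, 393, 0]) cylinder(h = 747, r = 37);
translate([1954, 393, 0]) cylinder(h = 747, r = 37);
translate([515, 1040, 0]) cylinder(h = 747, r = 37);
translate([1954, 1040, 0]) cylinder(h = 747, r = 37);


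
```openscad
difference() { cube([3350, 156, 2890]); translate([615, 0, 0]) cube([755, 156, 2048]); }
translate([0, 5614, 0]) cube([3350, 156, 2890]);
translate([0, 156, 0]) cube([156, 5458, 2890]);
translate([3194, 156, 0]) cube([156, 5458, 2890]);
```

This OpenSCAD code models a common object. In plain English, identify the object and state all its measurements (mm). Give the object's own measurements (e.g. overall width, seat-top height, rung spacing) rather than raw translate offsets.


A single room: four walls, each 2890 mm tall and 156 mm thick, enclosing an outside footprint 3350×5770 mm (x × y), no floor or roof. The front and back walls (−y and +y sides) run the full x-width; the side walls fit between their inner faces. A door opening 755 mm wide and 2048 mm tall is cut through the front wall from the floor up, its −x edge 615 mm from the wall's −x end.


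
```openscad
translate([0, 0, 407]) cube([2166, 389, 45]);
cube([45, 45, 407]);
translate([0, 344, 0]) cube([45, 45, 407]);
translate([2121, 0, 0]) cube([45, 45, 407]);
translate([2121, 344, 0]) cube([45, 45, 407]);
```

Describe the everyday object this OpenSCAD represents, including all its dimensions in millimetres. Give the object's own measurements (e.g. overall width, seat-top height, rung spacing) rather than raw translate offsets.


A bench: a 2166×389 mm seat slab, 45 mm thick, top at z = 452 mm, on four 45×45 mm square legs flush with the seat corners and standing on z = 0.


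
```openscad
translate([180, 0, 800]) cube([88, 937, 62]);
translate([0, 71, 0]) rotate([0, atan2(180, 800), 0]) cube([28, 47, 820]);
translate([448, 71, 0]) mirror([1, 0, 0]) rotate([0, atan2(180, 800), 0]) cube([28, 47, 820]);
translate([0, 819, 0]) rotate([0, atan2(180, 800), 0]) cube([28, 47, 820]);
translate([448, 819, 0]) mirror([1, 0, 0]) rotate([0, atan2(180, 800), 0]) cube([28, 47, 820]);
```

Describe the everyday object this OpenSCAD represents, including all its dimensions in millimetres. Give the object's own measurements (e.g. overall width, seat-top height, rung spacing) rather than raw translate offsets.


A sawhorse. A 88×937×62 mm beam (x, y, z) sits on two A-frame leg pairs. Each pair is two raked legs of 28×47 mm section (47 mm along y) splaying symmetrically in x. Each leg rises 800 mm vertically over 180 mm of horizontal reach and is 820 mm long along its own axis. Every leg's outer bottom edge rests on the floor and its outer top edge meets a bottom edge of the beam — the left legs (tilting toward +x) meet the beam's −x bottom edge, the right legs (their mirror images, tilting toward −x) meet its +x bottom edge — so the leg tops tuck under the beam, the beam's underside is 800 mm above the floor, and the feet are 448 mm apart outside-to-outside with the beam centred between them. The two leg pairs are set in 71 mm from either end of the beam.


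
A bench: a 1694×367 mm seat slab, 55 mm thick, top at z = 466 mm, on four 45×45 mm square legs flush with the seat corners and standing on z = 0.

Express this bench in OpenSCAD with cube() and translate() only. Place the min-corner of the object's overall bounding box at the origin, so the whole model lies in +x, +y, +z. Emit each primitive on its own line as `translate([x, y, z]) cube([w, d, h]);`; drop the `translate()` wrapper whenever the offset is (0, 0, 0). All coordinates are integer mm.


translate([0, 0, 411]) cube([1694, 367, 55]);
cube([45, 45, 411]);
translate([0, 322, 0]) cube([45, 45, 411]);
translate([1649, 0, 0]) cube([45, 45, 411]);
translate([1649, 322, 0]) cube([45, 45, 411]);


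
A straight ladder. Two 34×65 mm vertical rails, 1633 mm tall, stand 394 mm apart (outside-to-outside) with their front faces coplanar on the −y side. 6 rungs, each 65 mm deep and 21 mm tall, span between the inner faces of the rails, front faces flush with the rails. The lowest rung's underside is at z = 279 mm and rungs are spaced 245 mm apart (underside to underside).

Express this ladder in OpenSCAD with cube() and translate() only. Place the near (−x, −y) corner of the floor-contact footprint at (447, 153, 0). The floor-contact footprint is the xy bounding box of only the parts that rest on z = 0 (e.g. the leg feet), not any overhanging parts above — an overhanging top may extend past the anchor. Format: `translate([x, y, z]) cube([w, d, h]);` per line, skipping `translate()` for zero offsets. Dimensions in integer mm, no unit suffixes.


translate([447, 153, 0]) cube([34, 65, 1633]);
translate([807, 153, 0]) cube([34, 65, 1633]);
translate([481, 153, 279]) cube([326, 65, 21]);
translate([481, 153, 524]) cube([326, 65, 21]);
translate([481, 153, 769]) cube([326, 65, 21]);
translate([481, 153, 1014]) cube([326, 65, 21]);
translate([481, 153, 1259]) cube([326, 65, 21]);
translate([481, 153, 1504]) cube([326, 65, 21]);


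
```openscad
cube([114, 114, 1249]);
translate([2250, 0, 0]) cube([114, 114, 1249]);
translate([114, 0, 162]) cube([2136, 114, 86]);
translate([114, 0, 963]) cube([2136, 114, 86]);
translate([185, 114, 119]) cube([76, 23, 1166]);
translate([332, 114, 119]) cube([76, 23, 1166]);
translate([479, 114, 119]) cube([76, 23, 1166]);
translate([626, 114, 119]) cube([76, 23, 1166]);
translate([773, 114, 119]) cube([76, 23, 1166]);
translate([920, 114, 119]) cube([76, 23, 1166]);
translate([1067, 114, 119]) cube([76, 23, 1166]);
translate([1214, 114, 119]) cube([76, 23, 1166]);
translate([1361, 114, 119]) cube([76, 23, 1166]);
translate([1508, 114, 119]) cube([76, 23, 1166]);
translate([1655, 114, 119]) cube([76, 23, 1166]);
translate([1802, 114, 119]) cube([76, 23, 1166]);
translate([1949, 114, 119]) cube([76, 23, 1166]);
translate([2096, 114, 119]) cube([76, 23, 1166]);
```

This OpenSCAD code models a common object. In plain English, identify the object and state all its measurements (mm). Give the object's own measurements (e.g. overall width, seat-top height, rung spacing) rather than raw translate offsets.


A fence section. Two 114×114 mm posts, 1249 mm tall, stand on the floor with a clear span of 2136 mm between their inner faces. Two horizontal rails of 114×86 mm section span the gap between the posts with their undersides at z = 162 mm and z = 963 mm, flush with the posts' −y face. 14 pickets, each 76 mm wide, 23 mm thick and 1166 mm tall, are fixed to the +y face of the rails with their bottoms at z = 119 mm, spaced across the span with a 71 mm gap after the −x post and between neighbouring pickets, with 78 mm left before the +x post.


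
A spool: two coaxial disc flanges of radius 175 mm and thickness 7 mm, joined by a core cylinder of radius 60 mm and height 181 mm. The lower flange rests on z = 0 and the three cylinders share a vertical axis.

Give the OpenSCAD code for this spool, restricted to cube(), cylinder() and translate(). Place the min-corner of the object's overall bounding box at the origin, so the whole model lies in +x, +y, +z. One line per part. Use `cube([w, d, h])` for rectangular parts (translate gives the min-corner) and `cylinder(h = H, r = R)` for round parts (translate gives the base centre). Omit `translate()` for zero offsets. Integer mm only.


translate([175, 175, 0]) cylinder(h = 7, r = 175);
translate([175, 175, 7]) cylinder(h = 181, r = 60);
translate([175, 175, 188]) cylinder(h = 7, r = 175);


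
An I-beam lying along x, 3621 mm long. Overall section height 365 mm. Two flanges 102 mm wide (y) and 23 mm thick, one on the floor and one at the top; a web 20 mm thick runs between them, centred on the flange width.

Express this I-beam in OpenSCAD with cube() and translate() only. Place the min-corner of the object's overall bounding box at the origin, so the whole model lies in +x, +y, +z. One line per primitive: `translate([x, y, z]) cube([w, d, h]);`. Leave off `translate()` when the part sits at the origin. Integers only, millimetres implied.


cube([3621, 102, 23]);
translate([0, 41, 23]) cube([3621, 20, 319]);
translate([0, 0, 342]) cube([3621, 102, 23]);


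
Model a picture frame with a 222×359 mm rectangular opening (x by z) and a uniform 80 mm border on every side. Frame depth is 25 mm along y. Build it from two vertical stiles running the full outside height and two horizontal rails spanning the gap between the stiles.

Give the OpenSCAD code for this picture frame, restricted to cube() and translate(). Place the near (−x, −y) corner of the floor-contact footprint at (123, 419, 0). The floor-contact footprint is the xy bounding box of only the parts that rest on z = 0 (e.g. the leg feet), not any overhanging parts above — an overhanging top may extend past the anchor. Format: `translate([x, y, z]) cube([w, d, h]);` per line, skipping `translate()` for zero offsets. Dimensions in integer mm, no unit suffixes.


translate([123, 419, 0]) cube([80, 25, 519]);
translate([425, 419, 0]) cube([80, 25, 519]);
translate([203, 419, 0]) cube([222, 25, 80]);
translate([203, 419, 439]) cube([222, 25, 80]);


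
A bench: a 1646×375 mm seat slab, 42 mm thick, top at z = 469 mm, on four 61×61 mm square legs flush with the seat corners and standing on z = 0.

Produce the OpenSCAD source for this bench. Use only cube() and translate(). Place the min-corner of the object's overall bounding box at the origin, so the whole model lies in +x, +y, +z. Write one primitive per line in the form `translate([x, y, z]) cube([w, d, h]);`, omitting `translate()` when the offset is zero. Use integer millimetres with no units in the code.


// leg_h = 469 − 42 = 427
translate([0, 0, 427]) cube([1646, 375, 42]);
cube([61, 61, 427]);
translate([0, 314, 0]) cube([61, 61, 427]);
translate([1585, 0, 0]) cube([61, 61, 427]);
translate([1585, 314, 0]) cube([61, 61, 427]);


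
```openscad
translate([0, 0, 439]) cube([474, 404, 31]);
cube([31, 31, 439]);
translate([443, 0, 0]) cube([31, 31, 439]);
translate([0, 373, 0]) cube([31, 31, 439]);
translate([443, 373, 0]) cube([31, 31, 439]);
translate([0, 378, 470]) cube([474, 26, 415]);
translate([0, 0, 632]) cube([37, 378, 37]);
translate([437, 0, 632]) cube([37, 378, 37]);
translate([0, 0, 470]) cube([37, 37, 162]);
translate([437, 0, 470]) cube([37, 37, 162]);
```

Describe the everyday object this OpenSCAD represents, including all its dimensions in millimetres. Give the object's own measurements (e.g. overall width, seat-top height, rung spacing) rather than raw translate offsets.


A chair. The seat is a 474×404×31 mm slab with its top at z = 470 mm, on four 31×31 mm corner legs (flush with the seat edges, standing on z = 0). A flat backrest 26 mm thick, 415 mm tall, spans the full seat width and rises from the seat top along its +y edge, rear face flush with the rear of the seat. Two armrests of 37×37 mm section run along each side from the seat's front edge to the front of the backrest, top faces 199 mm above the seat top and outer faces flush with the seat's x-edges; a 37×37 mm post under the front of each armrest stands on the seat at the front corner.
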